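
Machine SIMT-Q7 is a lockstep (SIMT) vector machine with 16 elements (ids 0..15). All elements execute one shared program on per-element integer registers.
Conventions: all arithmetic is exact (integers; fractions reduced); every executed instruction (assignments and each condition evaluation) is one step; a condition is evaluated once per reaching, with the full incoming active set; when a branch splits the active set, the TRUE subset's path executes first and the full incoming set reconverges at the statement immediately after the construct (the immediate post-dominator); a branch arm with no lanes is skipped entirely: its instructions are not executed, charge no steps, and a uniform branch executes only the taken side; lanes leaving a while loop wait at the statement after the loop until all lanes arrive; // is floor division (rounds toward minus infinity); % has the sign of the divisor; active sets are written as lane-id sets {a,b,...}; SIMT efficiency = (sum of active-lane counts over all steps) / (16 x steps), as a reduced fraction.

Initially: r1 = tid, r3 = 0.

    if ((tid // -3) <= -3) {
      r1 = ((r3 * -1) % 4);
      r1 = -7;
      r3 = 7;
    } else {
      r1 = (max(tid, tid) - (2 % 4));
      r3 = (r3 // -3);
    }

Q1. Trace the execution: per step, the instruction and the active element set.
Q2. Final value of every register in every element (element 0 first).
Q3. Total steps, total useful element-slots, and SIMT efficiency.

step 0: eval ((tid // -3) <= -3)     {0,1,2,3,4,5,6,7,8,9,10,11,12,13,14,15}
step 1: r1 <- ((r3 * -1) % 4)        {7,8,9,10,11,12,13,14,15}
step 2: r1 <- -7                     {7,8,9,10,11,12,13,14,15}
step 3: r3 <- 7                      {7,8,9,10,11,12,13,14,15}
step 4: r1 <- (max(tid, tid) - (2 % 4)) {0,1,2,3,4,5,6}
step 5: r3 <- (r3 // -3)             {0,1,2,3,4,5,6}

Answer: 6 steps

r1: -2,-1,0,1,2,3,4,-7,-7,-7,-7,-7,-7,-7,-7,-7
r3: 0,0,0,0,0,0,0,7,7,7,7,7,7,7,7,7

steps = 6; useful = 57; efficiency = 57/96 = 19/32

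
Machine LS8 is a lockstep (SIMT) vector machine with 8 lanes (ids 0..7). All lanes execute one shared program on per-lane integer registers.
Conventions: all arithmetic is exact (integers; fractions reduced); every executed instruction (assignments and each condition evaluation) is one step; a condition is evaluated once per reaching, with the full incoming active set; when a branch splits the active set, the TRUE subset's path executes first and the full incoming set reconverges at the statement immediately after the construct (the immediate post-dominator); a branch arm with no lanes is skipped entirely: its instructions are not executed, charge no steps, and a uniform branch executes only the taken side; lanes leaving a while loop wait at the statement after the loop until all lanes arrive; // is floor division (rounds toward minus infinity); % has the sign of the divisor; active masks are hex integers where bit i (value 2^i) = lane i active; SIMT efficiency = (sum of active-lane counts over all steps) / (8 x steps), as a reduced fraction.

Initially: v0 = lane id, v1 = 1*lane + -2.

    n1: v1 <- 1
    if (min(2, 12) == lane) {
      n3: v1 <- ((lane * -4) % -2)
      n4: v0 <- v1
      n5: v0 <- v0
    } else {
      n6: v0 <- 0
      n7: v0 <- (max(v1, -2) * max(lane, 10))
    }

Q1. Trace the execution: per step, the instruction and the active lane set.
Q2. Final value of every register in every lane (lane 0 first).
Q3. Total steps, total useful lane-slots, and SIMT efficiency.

step 0: v1 <- 1                      0xff
step 1: eval (min(2, 12) == lane)    0xff
step 2: v1 <- ((lane * -4) % -2)     0x04
step 3: v0 <- v1                     0x04
step 4: v0 <- v0                     0x04
step 5: v0 <- 0                      0xfb
step 6: v0 <- (max(v1, -2) * max(lane, 10)) 0xfb

Answer: 7 steps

v0: 10,10,0,10,10,10,10,10
v1: 1,1,0,1,1,1,1,1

steps = 7; useful = 33; efficiency = 33/56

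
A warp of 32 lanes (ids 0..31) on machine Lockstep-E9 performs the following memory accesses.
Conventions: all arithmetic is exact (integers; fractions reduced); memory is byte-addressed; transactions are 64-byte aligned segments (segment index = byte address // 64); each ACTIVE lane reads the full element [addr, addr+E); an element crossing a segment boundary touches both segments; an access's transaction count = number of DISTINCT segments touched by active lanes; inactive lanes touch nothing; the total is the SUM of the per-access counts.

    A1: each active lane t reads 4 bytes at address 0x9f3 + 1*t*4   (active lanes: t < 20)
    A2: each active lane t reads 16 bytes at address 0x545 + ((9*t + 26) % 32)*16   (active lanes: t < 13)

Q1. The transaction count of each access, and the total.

A1: 3 transactions
A2: 8 transactions

Answer: 3,8; total 11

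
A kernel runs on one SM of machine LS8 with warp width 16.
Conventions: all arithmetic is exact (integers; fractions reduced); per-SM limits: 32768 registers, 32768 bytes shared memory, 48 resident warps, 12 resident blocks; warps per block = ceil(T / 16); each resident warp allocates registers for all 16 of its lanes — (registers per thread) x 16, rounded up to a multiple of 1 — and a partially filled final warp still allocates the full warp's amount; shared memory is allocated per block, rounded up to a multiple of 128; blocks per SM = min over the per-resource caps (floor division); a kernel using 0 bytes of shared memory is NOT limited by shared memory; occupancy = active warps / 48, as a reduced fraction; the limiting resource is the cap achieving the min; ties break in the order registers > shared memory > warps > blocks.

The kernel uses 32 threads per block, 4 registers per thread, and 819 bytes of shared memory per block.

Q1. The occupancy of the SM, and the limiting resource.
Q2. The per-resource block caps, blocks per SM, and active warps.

Answer: occupancy 1/2, limited by blocks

registers: 256 blocks
shared memory: 36 blocks
warps: 24 blocks
blocks: 12 blocks

Answer: 12 blocks, 24 active warps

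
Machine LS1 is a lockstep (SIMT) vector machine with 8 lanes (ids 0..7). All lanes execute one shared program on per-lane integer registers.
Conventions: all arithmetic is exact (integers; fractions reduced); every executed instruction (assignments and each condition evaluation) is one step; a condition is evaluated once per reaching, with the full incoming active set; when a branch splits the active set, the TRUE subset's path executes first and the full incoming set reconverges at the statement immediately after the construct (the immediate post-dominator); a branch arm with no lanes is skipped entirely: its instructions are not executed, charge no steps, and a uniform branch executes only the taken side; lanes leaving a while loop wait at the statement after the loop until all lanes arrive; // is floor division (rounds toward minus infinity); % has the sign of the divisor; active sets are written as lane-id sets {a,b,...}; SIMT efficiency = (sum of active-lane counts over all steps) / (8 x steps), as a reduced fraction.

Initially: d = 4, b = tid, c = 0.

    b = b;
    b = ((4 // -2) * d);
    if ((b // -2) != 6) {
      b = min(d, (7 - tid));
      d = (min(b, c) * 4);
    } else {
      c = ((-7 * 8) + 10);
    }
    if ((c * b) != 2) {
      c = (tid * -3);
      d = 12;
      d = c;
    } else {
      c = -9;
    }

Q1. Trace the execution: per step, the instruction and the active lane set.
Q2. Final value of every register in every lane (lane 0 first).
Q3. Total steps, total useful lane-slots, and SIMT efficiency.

step 0: b <- b                       {0,1,2,3,4,5,6,7}
step 1: b <- ((4 // -2) * d)         {0,1,2,3,4,5,6,7}
step 2: eval ((b // -2) != 6)        {0,1,2,3,4,5,6,7}
step 3: b <- min(d, (7 - tid))       {0,1,2,3,4,5,6,7}
step 4: d <- (min(b, c) * 4)         {0,1,2,3,4,5,6,7}
step 5: eval ((c * b) != 2)          {0,1,2,3,4,5,6,7}
step 6: c <- (tid * -3)              {0,1,2,3,4,5,6,7}
step 7: d <- 12                      {0,1,2,3,4,5,6,7}
step 8: d <- c                       {0,1,2,3,4,5,6,7}

Answer: 9 steps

d: 0,-3,-6,-9,-12,-15,-18,-21
b: 4,4,4,4,3,2,1,0
c: 0,-3,-6,-9,-12,-15,-18,-21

steps = 9; useful = 72; efficiency = 72/72 = 1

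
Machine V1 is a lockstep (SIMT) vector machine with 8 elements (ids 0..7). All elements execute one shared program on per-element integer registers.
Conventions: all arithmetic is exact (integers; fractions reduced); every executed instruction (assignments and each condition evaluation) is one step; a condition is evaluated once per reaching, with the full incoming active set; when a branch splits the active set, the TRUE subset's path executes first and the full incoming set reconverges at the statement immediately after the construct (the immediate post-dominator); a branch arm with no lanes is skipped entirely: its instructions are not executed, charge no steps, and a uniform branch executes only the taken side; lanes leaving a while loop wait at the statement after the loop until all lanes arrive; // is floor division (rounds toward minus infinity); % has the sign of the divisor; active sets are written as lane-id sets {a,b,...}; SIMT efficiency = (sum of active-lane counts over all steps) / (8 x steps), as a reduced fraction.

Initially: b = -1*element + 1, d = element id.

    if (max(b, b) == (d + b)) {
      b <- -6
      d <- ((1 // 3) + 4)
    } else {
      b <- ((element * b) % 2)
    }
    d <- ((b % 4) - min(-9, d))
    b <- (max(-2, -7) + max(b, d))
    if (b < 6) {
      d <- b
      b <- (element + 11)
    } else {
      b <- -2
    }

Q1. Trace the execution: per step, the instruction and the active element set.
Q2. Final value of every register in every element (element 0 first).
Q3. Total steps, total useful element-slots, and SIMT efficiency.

step 0: eval (max(b, b) == (d + b))  {0,1,2,3,4,5,6,7}
step 1: b <- -6                      {0}
step 2: d <- ((1 // 3) + 4)          {0}
step 3: b <- ((element * b) % 2)     {1,2,3,4,5,6,7}
step 4: d <- ((b % 4) - min(-9, d))  {0,1,2,3,4,5,6,7}
step 5: b <- (max(-2, -7) + max(b, d)) {0,1,2,3,4,5,6,7}
step 6: eval (b < 6)                 {0,1,2,3,4,5,6,7}
step 7: b <- -2                      {0,1,2,3,4,5,6,7}

Answer: 8 steps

b: -2,-2,-2,-2,-2,-2,-2,-2
d: 11,9,9,9,9,9,9,9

steps = 8; useful = 49; efficiency = 49/64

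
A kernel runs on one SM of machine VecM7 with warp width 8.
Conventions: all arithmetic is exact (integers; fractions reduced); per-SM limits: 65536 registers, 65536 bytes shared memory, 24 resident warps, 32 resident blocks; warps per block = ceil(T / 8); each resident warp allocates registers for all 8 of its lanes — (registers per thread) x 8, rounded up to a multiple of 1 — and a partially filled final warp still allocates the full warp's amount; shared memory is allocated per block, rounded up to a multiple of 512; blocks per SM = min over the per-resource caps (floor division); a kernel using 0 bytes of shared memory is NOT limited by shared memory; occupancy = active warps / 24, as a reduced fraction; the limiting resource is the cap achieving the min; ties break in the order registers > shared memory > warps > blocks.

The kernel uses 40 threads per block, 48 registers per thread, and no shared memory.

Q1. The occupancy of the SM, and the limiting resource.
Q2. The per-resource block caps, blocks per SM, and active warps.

Answer: occupancy 5/6, limited by warps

registers: 34 blocks
shared memory: no limit (kernel uses none)
warps: 4 blocks
blocks: 32 blocks

Answer: 4 blocks, 20 active warps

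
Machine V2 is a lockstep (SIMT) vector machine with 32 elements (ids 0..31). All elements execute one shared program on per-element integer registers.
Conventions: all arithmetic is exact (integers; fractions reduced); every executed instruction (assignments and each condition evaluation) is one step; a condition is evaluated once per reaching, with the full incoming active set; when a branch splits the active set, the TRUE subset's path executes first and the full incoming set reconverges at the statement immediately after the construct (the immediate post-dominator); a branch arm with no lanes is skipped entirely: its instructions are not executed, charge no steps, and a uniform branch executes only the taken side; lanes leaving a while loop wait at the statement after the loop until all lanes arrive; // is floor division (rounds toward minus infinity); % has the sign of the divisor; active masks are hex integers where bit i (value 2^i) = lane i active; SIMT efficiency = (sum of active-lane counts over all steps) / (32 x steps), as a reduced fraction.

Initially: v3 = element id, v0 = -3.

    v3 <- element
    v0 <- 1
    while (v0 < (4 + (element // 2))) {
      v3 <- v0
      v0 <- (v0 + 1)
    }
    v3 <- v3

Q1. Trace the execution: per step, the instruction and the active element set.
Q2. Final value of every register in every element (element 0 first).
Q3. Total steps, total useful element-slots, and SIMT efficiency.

step 0: v3 <- element                0xffffffff
step 1: v0 <- 1                      0xffffffff
step 2: eval (v0 < (4 + (element // 2))) 0xffffffff
step 3: v3 <- v0                     0xffffffff
step 4: v0 <- (v0 + 1)               0xffffffff
step 5: eval (v0 < (4 + (element // 2))) 0xffffffff
step 6: v3 <- v0                     0xffffffff
step 7: v0 <- (v0 + 1)               0xffffffff
step 8: eval (v0 < (4 + (element // 2))) 0xffffffff
step 9: v3 <- v0                     0xffffffff
step 10: v0 <- (v0 + 1)               0xffffffff
step 11: eval (v0 < (4 + (element // 2))) 0xffffffff
step 12: v3 <- v0                     0xfffffffc
step 13: v0 <- (v0 + 1)               0xfffffffc
step 14: eval (v0 < (4 + (element // 2))) 0xfffffffc
step 15: v3 <- v0                     0xfffffff0
step 16: v0 <- (v0 + 1)               0xfffffff0
step 17: eval (v0 < (4 + (element // 2))) 0xfffffff0
step 18: v3 <- v0                     0xffffffc0
step 19: v0 <- (v0 + 1)               0xffffffc0
step 20: eval (v0 < (4 + (element // 2))) 0xffffffc0
step 21: v3 <- v0                     0xffffff00
step 22: v0 <- (v0 + 1)               0xffffff00
step 23: eval (v0 < (4 + (element // 2))) 0xffffff00
step 24: v3 <- v0                     0xfffffc00
step 25: v0 <- (v0 + 1)               0xfffffc00
step 26: eval (v0 < (4 + (element // 2))) 0xfffffc00
step 27: v3 <- v0                     0xfffff000
step 28: v0 <- (v0 + 1)               0xfffff000
step 29: eval (v0 < (4 + (element // 2))) 0xfffff000
step 30: v3 <- v0                     0xffffc000
step 31: v0 <- (v0 + 1)               0xffffc000
step 32: eval (v0 < (4 + (element // 2))) 0xffffc000
step 33: v3 <- v0                     0xffff0000
step 34: v0 <- (v0 + 1)               0xffff0000
step 35: eval (v0 < (4 + (element // 2))) 0xffff0000
step 36: v3 <- v0                     0xfffc0000
step 37: v0 <- (v0 + 1)               0xfffc0000
step 38: eval (v0 < (4 + (element // 2))) 0xfffc0000
step 39: v3 <- v0                     0xfff00000
step 40: v0 <- (v0 + 1)               0xfff00000
step 41: eval (v0 < (4 + (element // 2))) 0xfff00000
step 42: v3 <- v0                     0xffc00000
step 43: v0 <- (v0 + 1)               0xffc00000
step 44: eval (v0 < (4 + (element // 2))) 0xffc00000
step 45: v3 <- v0                     0xff000000
step 46: v0 <- (v0 + 1)               0xff000000
step 47: eval (v0 < (4 + (element // 2))) 0xff000000
step 48: v3 <- v0                     0xfc000000
step 49: v0 <- (v0 + 1)               0xfc000000
step 50: eval (v0 < (4 + (element // 2))) 0xfc000000
step 51: v3 <- v0                     0xf0000000
step 52: v0 <- (v0 + 1)               0xf0000000
step 53: eval (v0 < (4 + (element // 2))) 0xf0000000
step 54: v3 <- v0                     0xc0000000
step 55: v0 <- (v0 + 1)               0xc0000000
step 56: eval (v0 < (4 + (element // 2))) 0xc0000000
step 57: v3 <- v3                     0xffffffff

Answer: 58 steps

v3: 3,3,4,4,5,5,6,6,7,7,8,8,9,9,10,10,11,11,12,12,13,13,14,14,15,15,16,16,17,17,18,18
v0: 4,4,5,5,6,6,7,7,8,8,9,9,10,10,11,11,12,12,13,13,14,14,15,15,16,16,17,17,18,18,19,19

steps = 58; useful = 1136; efficiency = 1136/1856 = 71/116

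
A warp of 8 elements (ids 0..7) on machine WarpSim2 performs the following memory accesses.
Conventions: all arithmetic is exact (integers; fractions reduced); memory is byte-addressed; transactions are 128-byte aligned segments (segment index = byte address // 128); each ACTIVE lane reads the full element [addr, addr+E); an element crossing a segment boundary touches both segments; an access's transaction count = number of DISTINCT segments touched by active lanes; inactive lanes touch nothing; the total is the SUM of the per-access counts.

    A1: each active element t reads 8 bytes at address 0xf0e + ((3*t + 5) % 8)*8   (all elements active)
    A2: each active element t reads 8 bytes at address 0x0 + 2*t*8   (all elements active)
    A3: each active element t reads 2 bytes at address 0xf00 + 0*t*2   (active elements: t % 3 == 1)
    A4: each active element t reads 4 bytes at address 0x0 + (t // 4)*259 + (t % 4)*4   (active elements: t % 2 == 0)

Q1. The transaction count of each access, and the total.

A1: 1 transaction
A2: 1 transaction
A3: 1 transaction
A4: 2 transactions

Answer: 1,1,1,2; total 5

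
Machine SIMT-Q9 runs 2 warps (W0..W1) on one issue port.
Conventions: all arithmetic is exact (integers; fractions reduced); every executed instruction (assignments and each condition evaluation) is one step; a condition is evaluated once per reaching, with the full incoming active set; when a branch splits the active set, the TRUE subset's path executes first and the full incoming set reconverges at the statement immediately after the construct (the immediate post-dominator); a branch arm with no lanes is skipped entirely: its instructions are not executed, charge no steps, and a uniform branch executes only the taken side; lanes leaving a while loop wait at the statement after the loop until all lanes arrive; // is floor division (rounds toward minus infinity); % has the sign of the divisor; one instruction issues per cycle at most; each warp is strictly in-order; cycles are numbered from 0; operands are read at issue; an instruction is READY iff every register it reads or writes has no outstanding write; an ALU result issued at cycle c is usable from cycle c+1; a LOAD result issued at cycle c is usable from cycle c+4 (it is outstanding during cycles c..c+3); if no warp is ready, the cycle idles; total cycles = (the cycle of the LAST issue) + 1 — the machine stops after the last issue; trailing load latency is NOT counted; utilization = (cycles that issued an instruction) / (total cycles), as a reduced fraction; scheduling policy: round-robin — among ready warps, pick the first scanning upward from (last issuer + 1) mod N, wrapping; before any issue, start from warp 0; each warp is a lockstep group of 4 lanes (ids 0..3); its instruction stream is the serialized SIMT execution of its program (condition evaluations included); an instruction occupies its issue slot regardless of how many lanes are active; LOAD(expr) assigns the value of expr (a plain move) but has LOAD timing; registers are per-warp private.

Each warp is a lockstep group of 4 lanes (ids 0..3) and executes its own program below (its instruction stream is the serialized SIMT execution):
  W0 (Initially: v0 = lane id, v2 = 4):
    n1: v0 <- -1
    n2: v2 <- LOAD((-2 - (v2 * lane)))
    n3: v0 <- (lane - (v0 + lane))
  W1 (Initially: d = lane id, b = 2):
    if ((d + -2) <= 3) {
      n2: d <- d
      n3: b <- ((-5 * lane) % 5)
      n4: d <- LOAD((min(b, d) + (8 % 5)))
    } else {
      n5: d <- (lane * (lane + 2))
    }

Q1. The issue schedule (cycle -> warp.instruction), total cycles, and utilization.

cycle 0: W0.I0
cycle 1: W1.I0
cycle 2: W0.I1
cycle 3: W1.I1
cycle 4: W0.I2
cycle 5: W1.I2
cycle 6: W1.I3

Answer: 7 cycles, utilization 1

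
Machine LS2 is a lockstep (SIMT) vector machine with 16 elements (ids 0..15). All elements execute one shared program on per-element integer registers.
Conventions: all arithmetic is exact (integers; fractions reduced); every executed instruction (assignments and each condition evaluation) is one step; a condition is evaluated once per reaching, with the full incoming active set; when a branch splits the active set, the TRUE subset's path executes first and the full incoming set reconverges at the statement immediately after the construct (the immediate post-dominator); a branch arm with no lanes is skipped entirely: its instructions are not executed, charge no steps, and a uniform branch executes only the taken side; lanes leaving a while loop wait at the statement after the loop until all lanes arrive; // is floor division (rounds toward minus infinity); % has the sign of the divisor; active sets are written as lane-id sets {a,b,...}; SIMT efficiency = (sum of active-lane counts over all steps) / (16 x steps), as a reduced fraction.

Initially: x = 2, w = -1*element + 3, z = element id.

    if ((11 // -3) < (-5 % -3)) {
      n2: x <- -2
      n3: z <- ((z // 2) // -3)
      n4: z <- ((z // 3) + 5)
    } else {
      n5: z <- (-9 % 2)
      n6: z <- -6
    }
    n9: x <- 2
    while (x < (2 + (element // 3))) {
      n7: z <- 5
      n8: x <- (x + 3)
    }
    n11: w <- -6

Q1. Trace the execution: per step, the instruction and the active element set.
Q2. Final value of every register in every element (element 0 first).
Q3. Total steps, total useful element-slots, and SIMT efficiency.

step 0: eval ((11 // -3) < (-5 % -3)) {0,1,2,3,4,5,6,7,8,9,10,11,12,13,14,15}
step 1: x <- -2                      {0,1,2,3,4,5,6,7,8,9,10,11,12,13,14,15}
step 2: z <- ((z // 2) // -3)        {0,1,2,3,4,5,6,7,8,9,10,11,12,13,14,15}
step 3: z <- ((z // 3) + 5)          {0,1,2,3,4,5,6,7,8,9,10,11,12,13,14,15}
step 4: x <- 2                       {0,1,2,3,4,5,6,7,8,9,10,11,12,13,14,15}
step 5: eval (x < (2 + (element // 3))) {0,1,2,3,4,5,6,7,8,9,10,11,12,13,14,15}
step 6: z <- 5                       {3,4,5,6,7,8,9,10,11,12,13,14,15}
step 7: x <- (x + 3)                 {3,4,5,6,7,8,9,10,11,12,13,14,15}
step 8: eval (x < (2 + (element // 3))) {3,4,5,6,7,8,9,10,11,12,13,14,15}
step 9: z <- 5                       {12,13,14,15}
step 10: x <- (x + 3)                 {12,13,14,15}
step 11: eval (x < (2 + (element // 3))) {12,13,14,15}
step 12: w <- -6                      {0,1,2,3,4,5,6,7,8,9,10,11,12,13,14,15}

Answer: 13 steps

x: 2,2,2,5,5,5,5,5,5,5,5,5,8,8,8,8
w: -6,-6,-6,-6,-6,-6,-6,-6,-6,-6,-6,-6,-6,-6,-6,-6
z: 5,5,4,5,5,5,5,5,5,5,5,5,5,5,5,5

steps = 13; useful = 163; efficiency = 163/208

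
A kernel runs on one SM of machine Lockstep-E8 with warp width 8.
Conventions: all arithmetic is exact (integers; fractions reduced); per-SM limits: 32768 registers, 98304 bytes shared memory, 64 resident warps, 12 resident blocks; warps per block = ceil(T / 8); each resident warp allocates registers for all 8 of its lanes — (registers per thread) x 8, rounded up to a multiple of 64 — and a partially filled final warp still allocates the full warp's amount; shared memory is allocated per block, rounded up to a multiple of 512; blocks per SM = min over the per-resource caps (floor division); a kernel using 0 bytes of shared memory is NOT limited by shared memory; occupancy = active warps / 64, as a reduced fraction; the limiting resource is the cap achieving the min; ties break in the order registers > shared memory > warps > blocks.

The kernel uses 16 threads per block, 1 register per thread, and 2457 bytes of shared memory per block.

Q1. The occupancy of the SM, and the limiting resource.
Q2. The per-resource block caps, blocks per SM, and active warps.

Answer: occupancy 3/8, limited by blocks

registers: 256 blocks
shared memory: 38 blocks
warps: 32 blocks
blocks: 12 blocks

Answer: 12 blocks, 24 active warps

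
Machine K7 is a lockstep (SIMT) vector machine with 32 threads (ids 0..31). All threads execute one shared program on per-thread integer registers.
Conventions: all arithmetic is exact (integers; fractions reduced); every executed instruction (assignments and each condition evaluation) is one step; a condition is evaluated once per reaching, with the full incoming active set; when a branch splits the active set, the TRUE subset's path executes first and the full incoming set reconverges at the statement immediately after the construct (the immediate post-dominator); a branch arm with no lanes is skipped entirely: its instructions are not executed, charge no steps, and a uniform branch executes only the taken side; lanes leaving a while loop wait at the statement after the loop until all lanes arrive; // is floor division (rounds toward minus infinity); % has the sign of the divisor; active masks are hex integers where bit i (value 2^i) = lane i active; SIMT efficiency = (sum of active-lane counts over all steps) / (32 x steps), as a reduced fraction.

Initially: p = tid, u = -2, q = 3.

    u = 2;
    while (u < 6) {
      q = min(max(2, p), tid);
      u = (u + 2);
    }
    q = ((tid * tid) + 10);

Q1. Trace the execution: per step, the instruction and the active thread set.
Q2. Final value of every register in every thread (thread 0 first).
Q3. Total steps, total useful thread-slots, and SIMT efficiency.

step 0: u <- 2                       0xffffffff
step 1: eval (u < 6)                 0xffffffff
step 2: q <- min(max(2, p), tid)     0xffffffff
step 3: u <- (u + 2)                 0xffffffff
step 4: eval (u < 6)                 0xffffffff
step 5: q <- min(max(2, p), tid)     0xffffffff
step 6: u <- (u + 2)                 0xffffffff
step 7: eval (u < 6)                 0xffffffff
step 8: q <- ((tid * tid) + 10)      0xffffffff

Answer: 9 steps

p: 0,1,2,3,4,5,6,7,8,9,10,11,12,13,14,15,16,17,18,19,20,21,22,23,24,25,26,27,28,29,30,31
u: 6,6,6,6,6,6,6,6,6,6,6,6,6,6,6,6,6,6,6,6,6,6,6,6,6,6,6,6,6,6,6,6
q: 10,11,14,19,26,35,46,59,74,91,110,131,154,179,206,235,266,299,334,371,410,451,494,539,586,635,686,739,794,851,910,971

steps = 9; useful = 288; efficiency = 288/288 = 1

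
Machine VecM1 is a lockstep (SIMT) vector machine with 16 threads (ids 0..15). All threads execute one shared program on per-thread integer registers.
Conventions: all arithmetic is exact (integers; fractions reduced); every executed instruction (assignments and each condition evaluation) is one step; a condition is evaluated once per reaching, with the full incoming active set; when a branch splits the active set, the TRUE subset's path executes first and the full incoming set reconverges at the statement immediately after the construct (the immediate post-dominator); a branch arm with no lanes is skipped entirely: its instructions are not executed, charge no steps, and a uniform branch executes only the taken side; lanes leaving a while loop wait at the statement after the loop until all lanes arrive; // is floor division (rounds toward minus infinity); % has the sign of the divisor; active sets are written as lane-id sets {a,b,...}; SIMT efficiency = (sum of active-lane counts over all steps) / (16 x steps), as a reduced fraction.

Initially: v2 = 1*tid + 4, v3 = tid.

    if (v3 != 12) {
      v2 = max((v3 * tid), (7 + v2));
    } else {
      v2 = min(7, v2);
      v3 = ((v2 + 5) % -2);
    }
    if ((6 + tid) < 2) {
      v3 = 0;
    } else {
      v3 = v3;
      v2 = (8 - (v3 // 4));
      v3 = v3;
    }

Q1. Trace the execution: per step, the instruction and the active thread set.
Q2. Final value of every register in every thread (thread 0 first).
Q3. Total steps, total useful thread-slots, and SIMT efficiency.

step 0: eval (v3 != 12)              {0,1,2,3,4,5,6,7,8,9,10,11,12,13,14,15}
step 1: v2 <- max((v3 * tid), (7 + v2)) {0,1,2,3,4,5,6,7,8,9,10,11,13,14,15}
step 2: v2 <- min(7, v2)             {12}
step 3: v3 <- ((v2 + 5) % -2)        {12}
step 4: eval ((6 + tid) < 2)         {0,1,2,3,4,5,6,7,8,9,10,11,12,13,14,15}
step 5: v3 <- v3                     {0,1,2,3,4,5,6,7,8,9,10,11,12,13,14,15}
step 6: v2 <- (8 - (v3 // 4))        {0,1,2,3,4,5,6,7,8,9,10,11,12,13,14,15}
step 7: v3 <- v3                     {0,1,2,3,4,5,6,7,8,9,10,11,12,13,14,15}

Answer: 8 steps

v2: 8,8,8,8,7,7,7,7,6,6,6,6,8,5,5,5
v3: 0,1,2,3,4,5,6,7,8,9,10,11,0,13,14,15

steps = 8; useful = 97; efficiency = 97/128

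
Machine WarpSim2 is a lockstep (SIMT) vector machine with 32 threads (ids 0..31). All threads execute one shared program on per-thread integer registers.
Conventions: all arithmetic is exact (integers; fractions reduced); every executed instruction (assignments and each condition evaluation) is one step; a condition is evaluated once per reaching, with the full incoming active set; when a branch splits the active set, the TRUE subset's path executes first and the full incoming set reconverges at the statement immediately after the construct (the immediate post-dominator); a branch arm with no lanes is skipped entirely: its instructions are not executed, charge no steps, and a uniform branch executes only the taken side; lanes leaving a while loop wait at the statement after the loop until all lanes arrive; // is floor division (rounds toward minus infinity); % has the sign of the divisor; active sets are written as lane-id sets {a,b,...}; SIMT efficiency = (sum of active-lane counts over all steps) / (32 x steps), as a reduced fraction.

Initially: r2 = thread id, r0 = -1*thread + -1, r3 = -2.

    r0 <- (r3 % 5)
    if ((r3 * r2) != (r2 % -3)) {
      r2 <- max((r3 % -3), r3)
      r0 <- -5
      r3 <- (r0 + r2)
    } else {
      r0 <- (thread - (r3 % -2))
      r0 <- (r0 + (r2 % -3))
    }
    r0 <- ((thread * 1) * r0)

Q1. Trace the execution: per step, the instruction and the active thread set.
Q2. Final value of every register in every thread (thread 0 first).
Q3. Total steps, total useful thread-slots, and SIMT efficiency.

step 0: r0 <- (r3 % 5)               {0,1,2,3,4,5,6,7,8,9,10,11,12,13,14,15,16,17,18,19,20,21,22,23,24,25,26,27,28,29,30,31}
step 1: eval ((r3 * r2) != (r2 % -3)) {0,1,2,3,4,5,6,7,8,9,10,11,12,13,14,15,16,17,18,19,20,21,22,23,24,25,26,27,28,29,30,31}
step 2: r2 <- max((r3 % -3), r3)     {2,3,4,5,6,7,8,9,10,11,12,13,14,15,16,17,18,19,20,21,22,23,24,25,26,27,28,29,30,31}
step 3: r0 <- -5                     {2,3,4,5,6,7,8,9,10,11,12,13,14,15,16,17,18,19,20,21,22,23,24,25,26,27,28,29,30,31}
step 4: r3 <- (r0 + r2)              {2,3,4,5,6,7,8,9,10,11,12,13,14,15,16,17,18,19,20,21,22,23,24,25,26,27,28,29,30,31}
step 5: r0 <- (thread - (r3 % -2))   {0,1}
step 6: r0 <- (r0 + (r2 % -3))       {0,1}
step 7: r0 <- ((thread * 1) * r0)    {0,1,2,3,4,5,6,7,8,9,10,11,12,13,14,15,16,17,18,19,20,21,22,23,24,25,26,27,28,29,30,31}

Answer: 8 steps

r2: 0,1,-2,-2,-2,-2,-2,-2,-2,-2,-2,-2,-2,-2,-2,-2,-2,-2,-2,-2,-2,-2,-2,-2,-2,-2,-2,-2,-2,-2,-2,-2
r0: 0,-1,-10,-15,-20,-25,-30,-35,-40,-45,-50,-55,-60,-65,-70,-75,-80,-85,-90,-95,-100,-105,-110,-115,-120,-125,-130,-135,-140,-145,-150,-155
r3: -2,-2,-7,-7,-7,-7,-7,-7,-7,-7,-7,-7,-7,-7,-7,-7,-7,-7,-7,-7,-7,-7,-7,-7,-7,-7,-7,-7,-7,-7,-7,-7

steps = 8; useful = 190; efficiency = 190/256 = 95/128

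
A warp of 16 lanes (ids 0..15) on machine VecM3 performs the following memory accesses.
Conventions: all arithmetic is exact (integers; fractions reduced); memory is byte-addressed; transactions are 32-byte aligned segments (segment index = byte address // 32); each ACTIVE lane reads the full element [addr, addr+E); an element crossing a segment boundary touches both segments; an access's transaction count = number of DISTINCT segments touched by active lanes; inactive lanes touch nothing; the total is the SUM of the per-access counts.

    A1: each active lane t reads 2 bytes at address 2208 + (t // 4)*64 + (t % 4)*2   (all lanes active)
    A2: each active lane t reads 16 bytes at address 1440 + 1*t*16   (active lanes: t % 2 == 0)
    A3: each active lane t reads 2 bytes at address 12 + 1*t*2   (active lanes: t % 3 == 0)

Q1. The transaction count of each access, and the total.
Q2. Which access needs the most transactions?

A1: 4 transactions
A2: 8 transactions
A3: 2 transactions

Answer: 4,8,2; total 14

Answer: A2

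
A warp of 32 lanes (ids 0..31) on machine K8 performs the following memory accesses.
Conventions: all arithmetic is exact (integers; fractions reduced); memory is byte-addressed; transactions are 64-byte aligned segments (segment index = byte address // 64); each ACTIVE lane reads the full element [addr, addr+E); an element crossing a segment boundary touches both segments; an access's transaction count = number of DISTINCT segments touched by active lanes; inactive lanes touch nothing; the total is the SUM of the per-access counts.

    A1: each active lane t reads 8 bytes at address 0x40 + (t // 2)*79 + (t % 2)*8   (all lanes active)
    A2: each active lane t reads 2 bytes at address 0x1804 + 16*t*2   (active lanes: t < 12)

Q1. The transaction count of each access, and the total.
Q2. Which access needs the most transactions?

A1: 19 transactions
A2: 6 transactions

Answer: 19,6; total 25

Answer: A1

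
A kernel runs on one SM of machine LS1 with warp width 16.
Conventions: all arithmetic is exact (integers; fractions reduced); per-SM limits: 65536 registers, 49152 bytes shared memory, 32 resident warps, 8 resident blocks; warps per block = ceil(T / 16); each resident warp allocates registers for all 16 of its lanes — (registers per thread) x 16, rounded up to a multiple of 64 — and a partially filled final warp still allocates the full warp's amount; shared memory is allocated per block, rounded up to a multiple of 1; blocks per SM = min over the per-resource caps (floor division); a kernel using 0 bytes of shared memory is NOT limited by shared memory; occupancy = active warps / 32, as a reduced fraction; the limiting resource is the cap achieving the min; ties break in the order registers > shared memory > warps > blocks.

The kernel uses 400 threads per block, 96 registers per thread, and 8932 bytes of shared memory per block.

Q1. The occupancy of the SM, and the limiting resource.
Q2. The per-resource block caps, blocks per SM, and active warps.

Answer: occupancy 25/32, limited by registers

registers: 1 block
shared memory: 5 blocks
warps: 1 block
blocks: 8 blocks

Answer: 1 block, 25 active warps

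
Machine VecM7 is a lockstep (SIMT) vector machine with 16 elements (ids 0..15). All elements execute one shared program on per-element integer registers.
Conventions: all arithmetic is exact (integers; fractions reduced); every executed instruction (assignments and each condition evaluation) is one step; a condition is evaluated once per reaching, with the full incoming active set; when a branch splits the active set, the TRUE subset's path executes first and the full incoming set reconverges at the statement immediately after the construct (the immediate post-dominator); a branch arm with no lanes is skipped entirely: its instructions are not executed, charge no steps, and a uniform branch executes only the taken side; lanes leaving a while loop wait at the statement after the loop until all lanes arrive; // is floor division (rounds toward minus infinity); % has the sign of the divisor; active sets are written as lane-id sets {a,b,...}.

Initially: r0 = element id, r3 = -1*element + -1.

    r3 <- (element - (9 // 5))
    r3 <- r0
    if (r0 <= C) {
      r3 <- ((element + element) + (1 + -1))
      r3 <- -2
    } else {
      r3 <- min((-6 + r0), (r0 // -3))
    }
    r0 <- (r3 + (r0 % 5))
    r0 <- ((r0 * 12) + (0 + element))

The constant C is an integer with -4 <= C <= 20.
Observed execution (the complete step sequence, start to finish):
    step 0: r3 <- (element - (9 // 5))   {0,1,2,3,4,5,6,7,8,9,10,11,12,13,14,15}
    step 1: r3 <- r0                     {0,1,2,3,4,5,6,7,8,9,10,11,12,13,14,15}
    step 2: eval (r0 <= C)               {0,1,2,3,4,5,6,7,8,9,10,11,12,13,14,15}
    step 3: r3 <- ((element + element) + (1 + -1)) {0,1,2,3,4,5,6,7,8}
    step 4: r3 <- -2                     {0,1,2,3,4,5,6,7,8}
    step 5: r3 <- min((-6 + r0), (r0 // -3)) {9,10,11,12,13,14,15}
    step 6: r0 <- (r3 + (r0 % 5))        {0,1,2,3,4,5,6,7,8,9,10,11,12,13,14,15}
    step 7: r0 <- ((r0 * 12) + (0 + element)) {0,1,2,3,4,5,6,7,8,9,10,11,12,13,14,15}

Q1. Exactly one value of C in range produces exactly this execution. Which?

Answer: C = 8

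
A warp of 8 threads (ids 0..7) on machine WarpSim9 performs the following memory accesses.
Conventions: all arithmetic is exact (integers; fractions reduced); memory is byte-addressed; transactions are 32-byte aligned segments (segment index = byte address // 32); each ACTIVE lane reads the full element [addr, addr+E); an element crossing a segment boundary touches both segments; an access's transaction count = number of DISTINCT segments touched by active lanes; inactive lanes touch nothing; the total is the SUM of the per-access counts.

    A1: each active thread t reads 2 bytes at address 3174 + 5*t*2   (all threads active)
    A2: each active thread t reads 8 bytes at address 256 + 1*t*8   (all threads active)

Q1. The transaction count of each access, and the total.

A1: 3 transactions
A2: 2 transactions

Answer: 3,2; total 5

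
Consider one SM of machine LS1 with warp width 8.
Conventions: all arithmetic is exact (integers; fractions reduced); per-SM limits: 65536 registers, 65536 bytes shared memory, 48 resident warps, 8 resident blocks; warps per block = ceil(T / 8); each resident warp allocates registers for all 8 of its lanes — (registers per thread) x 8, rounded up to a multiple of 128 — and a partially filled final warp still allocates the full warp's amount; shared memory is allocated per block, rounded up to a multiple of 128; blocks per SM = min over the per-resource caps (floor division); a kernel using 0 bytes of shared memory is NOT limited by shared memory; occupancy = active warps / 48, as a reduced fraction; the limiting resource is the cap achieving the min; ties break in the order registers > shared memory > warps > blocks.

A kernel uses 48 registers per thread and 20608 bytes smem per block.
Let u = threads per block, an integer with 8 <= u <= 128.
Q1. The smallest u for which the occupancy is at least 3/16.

Answer: u = 17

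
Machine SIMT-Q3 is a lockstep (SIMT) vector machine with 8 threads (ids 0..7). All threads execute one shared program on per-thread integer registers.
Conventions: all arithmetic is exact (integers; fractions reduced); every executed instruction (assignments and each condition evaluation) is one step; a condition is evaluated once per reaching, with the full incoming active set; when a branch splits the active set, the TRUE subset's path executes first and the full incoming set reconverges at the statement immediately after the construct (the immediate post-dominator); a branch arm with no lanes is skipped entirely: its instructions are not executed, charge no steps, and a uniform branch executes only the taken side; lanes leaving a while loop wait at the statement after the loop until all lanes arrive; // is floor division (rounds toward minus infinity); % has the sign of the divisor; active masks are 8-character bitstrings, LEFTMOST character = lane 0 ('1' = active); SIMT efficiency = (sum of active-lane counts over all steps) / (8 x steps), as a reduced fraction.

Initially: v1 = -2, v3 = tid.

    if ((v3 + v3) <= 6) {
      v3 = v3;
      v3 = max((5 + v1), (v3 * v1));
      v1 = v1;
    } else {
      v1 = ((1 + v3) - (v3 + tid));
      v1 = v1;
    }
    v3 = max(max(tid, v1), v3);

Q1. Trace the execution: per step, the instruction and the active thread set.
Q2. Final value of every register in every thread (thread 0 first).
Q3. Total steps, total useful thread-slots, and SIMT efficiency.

step 0: eval ((v3 + v3) <= 6)        11111111
step 1: v3 <- v3                     11110000
step 2: v3 <- max((5 + v1), (v3 * v1)) 11110000
step 3: v1 <- v1                     11110000
step 4: v1 <- ((1 + v3) - (v3 + tid)) 00001111
step 5: v1 <- v1                     00001111
step 6: v3 <- max(max(tid, v1), v3)  11111111

Answer: 7 steps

v1: -2,-2,-2,-2,-3,-4,-5,-6
v3: 3,3,3,3,4,5,6,7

steps = 7; useful = 36; efficiency = 36/56 = 9/14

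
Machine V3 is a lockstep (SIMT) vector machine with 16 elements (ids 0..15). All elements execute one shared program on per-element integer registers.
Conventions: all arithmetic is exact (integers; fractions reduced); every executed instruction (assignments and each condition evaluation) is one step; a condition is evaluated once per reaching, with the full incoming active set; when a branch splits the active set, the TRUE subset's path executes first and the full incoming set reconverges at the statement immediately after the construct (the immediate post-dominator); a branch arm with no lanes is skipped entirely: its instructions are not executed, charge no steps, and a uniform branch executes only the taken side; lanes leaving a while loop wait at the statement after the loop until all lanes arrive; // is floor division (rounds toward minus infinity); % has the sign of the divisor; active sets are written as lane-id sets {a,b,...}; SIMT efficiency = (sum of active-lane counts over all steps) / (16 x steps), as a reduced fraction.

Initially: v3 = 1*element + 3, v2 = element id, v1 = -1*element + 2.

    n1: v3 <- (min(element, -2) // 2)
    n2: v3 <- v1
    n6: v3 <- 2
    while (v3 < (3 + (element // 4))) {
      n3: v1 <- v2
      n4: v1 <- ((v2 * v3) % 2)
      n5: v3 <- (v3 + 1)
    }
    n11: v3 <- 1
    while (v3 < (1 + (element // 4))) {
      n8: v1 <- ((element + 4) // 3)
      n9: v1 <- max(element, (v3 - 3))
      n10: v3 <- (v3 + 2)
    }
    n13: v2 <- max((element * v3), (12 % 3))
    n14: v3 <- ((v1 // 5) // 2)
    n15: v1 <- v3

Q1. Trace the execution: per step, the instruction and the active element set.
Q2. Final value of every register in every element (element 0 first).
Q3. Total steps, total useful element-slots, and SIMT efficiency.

step 0: v3 <- (min(element, -2) // 2) {0,1,2,3,4,5,6,7,8,9,10,11,12,13,14,15}
step 1: v3 <- v1                     {0,1,2,3,4,5,6,7,8,9,10,11,12,13,14,15}
step 2: v3 <- 2                      {0,1,2,3,4,5,6,7,8,9,10,11,12,13,14,15}
step 3: eval (v3 < (3 + (element // 4))) {0,1,2,3,4,5,6,7,8,9,10,11,12,13,14,15}
step 4: v1 <- v2                     {0,1,2,3,4,5,6,7,8,9,10,11,12,13,14,15}
step 5: v1 <- ((v2 * v3) % 2)        {0,1,2,3,4,5,6,7,8,9,10,11,12,13,14,15}
step 6: v3 <- (v3 + 1)               {0,1,2,3,4,5,6,7,8,9,10,11,12,13,14,15}
step 7: eval (v3 < (3 + (element // 4))) {0,1,2,3,4,5,6,7,8,9,10,11,12,13,14,15}
step 8: v1 <- v2                     {4,5,6,7,8,9,10,11,12,13,14,15}
step 9: v1 <- ((v2 * v3) % 2)        {4,5,6,7,8,9,10,11,12,13,14,15}
step 10: v3 <- (v3 + 1)               {4,5,6,7,8,9,10,11,12,13,14,15}
step 11: eval (v3 < (3 + (element // 4))) {4,5,6,7,8,9,10,11,12,13,14,15}
step 12: v1 <- v2                     {8,9,10,11,12,13,14,15}
step 13: v1 <- ((v2 * v3) % 2)        {8,9,10,11,12,13,14,15}
step 14: v3 <- (v3 + 1)               {8,9,10,11,12,13,14,15}
step 15: eval (v3 < (3 + (element // 4))) {8,9,10,11,12,13,14,15}
step 16: v1 <- v2                     {12,13,14,15}
step 17: v1 <- ((v2 * v3) % 2)        {12,13,14,15}
step 18: v3 <- (v3 + 1)               {12,13,14,15}
step 19: eval (v3 < (3 + (element // 4))) {12,13,14,15}
step 20: v3 <- 1                      {0,1,2,3,4,5,6,7,8,9,10,11,12,13,14,15}
step 21: eval (v3 < (1 + (element // 4))) {0,1,2,3,4,5,6,7,8,9,10,11,12,13,14,15}
step 22: v1 <- ((element + 4) // 3)   {4,5,6,7,8,9,10,11,12,13,14,15}
step 23: v1 <- max(element, (v3 - 3)) {4,5,6,7,8,9,10,11,12,13,14,15}
step 24: v3 <- (v3 + 2)               {4,5,6,7,8,9,10,11,12,13,14,15}
step 25: eval (v3 < (1 + (element // 4))) {4,5,6,7,8,9,10,11,12,13,14,15}
step 26: v1 <- ((element + 4) // 3)   {12,13,14,15}
step 27: v1 <- max(element, (v3 - 3)) {12,13,14,15}
step 28: v3 <- (v3 + 2)               {12,13,14,15}
step 29: eval (v3 < (1 + (element // 4))) {12,13,14,15}
step 30: v2 <- max((element * v3), (12 % 3)) {0,1,2,3,4,5,6,7,8,9,10,11,12,13,14,15}
step 31: v3 <- ((v1 // 5) // 2)       {0,1,2,3,4,5,6,7,8,9,10,11,12,13,14,15}
step 32: v1 <- v3                     {0,1,2,3,4,5,6,7,8,9,10,11,12,13,14,15}

Answer: 33 steps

v3: 0,0,0,0,0,0,0,0,0,0,1,1,1,1,1,1
v2: 0,1,2,3,12,15,18,21,24,27,30,33,60,65,70,75
v1: 0,0,0,0,0,0,0,0,0,0,1,1,1,1,1,1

steps = 33; useful = 368; efficiency = 368/528 = 23/33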